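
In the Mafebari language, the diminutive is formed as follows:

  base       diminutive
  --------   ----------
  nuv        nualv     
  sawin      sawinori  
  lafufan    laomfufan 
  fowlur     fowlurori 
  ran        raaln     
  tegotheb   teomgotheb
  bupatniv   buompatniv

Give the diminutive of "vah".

vaalh

ran and sawin both end in -n yet inflect differently (raaln, sawinori), so the final letter is not what conditions the rule; the number of vowels is.
"vah" has 1 vowel. The stems with 1 vowel (nuv → nualv, ran → raaln) insert -al- after the first vowel.
The other patterns: stems with 2 vowels add -ori; stems with 3 vowels insert -om- after the first vowel.
So vah → vaalh.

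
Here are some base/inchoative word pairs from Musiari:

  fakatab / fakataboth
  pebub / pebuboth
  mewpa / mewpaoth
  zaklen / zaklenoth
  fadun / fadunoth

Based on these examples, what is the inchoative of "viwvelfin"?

Every pair shown (fakatab → fakataboth, pebub → pebuboth, mewpa → mewpaoth, …) follows the same rule: add -oth.
So viwvelfin → viwvelfinoth.

viwvelfinoth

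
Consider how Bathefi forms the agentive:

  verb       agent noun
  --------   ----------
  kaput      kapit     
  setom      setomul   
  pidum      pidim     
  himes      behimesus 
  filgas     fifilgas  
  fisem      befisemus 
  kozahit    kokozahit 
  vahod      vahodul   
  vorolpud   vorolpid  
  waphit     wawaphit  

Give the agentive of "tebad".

setom and fisem both end in -m yet inflect differently (setomul, befisemus), so the final letter is not what conditions the rule; the last vowel is.
"tebad" has last vowel 'a'. The one such stem in the data (filgas → fifilgas) repeats the first consonant+vowel as a prefix (as do waphit, kozahit), so the same rule applies.
So tebad → tetebad.

tetebad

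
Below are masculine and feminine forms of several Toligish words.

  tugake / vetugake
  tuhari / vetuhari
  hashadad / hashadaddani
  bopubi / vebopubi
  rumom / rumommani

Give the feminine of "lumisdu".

velumisdu

tugake and hashadad both have 3 vowels yet inflect differently (vetugake, hashadaddani), so the number of vowels is not what conditions the rule; whether the stem ends in a vowel or a consonant is.
"lumisdu" ends in a vowel. The stems ending in a vowel (tugake → vetugake, bopubi → vebopubi, tuhari → vetuhari) add the prefix ve-.
So lumisdu → velumisdu.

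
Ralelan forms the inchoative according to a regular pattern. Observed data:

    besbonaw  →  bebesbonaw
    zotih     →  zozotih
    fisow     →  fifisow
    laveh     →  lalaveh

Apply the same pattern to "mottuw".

Every pair shown (besbonaw → bebesbonaw, zotih → zozotih, fisow → fifisow, …) follows the same rule: repeat the first consonant+vowel as a prefix.
So mottuw → momottuw.

momottuw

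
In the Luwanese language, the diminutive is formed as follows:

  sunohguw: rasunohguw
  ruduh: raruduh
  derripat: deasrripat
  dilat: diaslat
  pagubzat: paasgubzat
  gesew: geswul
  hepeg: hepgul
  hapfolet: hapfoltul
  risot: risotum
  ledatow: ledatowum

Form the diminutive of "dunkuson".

dunkusonum

sunohguw and gesew both end in -w yet inflect differently (rasunohguw, geswul), so the final letter is not what conditions the rule; the last vowel is.
"dunkuson" has last vowel 'o'. The stems whose last vowel is 'o' (risot → risotum, ledatow → ledatowum) add -um.
The other patterns: stems whose last vowel is 'u' add the prefix ra-; stems whose last vowel is 'a' insert -as- after the first vowel; stems whose last vowel is 'e' delete the last vowel and add -ul.
So dunkuson → dunkusonum.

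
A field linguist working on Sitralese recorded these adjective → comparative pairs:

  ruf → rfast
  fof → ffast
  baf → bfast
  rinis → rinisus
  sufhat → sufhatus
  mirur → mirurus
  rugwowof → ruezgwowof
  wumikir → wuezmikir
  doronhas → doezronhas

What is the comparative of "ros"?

rsast

"ros" has 1 vowel. The stems with 1 vowel (ruf → rfast, fof → ffast, baf → bfast) delete the last vowel and add -ast.
So ros → rsast.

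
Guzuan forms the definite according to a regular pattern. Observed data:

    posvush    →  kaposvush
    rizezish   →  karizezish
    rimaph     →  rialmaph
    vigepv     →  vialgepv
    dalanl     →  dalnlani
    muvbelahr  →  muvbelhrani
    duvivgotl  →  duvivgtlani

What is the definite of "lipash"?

kalipash

posvush and rimaph both end in -h yet inflect differently (kaposvush, rialmaph), so the final letter is not what conditions the rule; the second-to-last letter is.
"lipash" has second-to-last letter 's'. The stems whose second-to-last letter is 's' (posvush → kaposvush, rizezish → karizezish) add the prefix ka-.
So lipash → kalipash.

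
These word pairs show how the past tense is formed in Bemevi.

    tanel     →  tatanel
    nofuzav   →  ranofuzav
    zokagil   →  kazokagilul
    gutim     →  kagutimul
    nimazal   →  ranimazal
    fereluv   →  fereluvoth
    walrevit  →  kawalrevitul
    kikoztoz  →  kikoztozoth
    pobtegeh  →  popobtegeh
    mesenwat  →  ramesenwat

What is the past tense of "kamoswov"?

kamoswovoth

nimazal and tanel both end in -l yet inflect differently (ranimazal, tatanel), so the final letter is not what conditions the rule; the last vowel is.
"kamoswov" has last vowel 'o'. The one such stem in the data (kikoztoz → kikoztozoth) adds -oth, so the same rule applies.
So kamoswov → kamoswovoth.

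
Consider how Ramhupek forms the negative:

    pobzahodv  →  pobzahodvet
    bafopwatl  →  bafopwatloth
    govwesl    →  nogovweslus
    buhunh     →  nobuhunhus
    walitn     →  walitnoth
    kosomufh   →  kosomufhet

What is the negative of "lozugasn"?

nolozugasnus

govwesl and bafopwatl both end in -l yet inflect differently (nogovweslus, bafopwatloth), so the final letter is not what conditions the rule; the second-to-last letter is.
"lozugasn" has second-to-last letter 's'. The one such stem in the data (govwesl → nogovweslus) adds no- … -us around the stem, so the same rule applies.
The other patterns: stems whose second-to-last letter is 't' add -oth; stems whose second-to-last letter is 'd' or 'f' add -et.
So lozugasn → nolozugasnus.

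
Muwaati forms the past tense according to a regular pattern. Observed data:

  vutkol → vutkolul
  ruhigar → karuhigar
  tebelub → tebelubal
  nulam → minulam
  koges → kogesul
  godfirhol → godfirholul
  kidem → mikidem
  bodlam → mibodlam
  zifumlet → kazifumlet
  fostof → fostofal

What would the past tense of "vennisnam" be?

zifumlet and koges both have last vowel 'e' yet inflect differently (kazifumlet, kogesul), so the last vowel is not what conditions the rule; the final letter is.
"vennisnam" ends in -m. The stems ending in -m (bodlam → mibodlam, nulam → minulam, kidem → mikidem) add the prefix mi-.
So vennisnam → mivennisnam.

mivennisnam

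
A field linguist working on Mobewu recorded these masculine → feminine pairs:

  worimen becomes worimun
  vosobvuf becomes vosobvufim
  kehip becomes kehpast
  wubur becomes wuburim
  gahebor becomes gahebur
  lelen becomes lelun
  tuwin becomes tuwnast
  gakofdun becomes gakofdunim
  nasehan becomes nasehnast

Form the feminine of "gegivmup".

gakofdun and tuwin both end in -n yet inflect differently (gakofdunim, tuwnast), so the final letter is not what conditions the rule; the last vowel is.
"gegivmup" has last vowel 'u'. The stems whose last vowel is 'u' (vosobvuf → vosobvufim, wubur → wuburim, gakofdun → gakofdunim) add -im.
The other patterns: stems whose last vowel is 'a' or 'i' delete the last vowel and add -ast; stems whose last vowel is 'e' or 'o' change the last vowel to 'u'.
So gegivmup → gegivmupim.

gegivmupim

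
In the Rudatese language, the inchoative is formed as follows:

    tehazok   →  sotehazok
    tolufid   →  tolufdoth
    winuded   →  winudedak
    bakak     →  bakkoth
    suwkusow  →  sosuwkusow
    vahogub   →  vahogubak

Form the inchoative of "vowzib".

tehazok and bakak both end in -k yet inflect differently (sotehazok, bakkoth), so the final letter is not what conditions the rule; the last vowel is.
"vowzib" has last vowel 'i'. The one such stem in the data (tolufid → tolufdoth) deletes the last vowel and adds -oth (as does bakak), so the same rule applies.
So vowzib → vowzboth.

vowzboth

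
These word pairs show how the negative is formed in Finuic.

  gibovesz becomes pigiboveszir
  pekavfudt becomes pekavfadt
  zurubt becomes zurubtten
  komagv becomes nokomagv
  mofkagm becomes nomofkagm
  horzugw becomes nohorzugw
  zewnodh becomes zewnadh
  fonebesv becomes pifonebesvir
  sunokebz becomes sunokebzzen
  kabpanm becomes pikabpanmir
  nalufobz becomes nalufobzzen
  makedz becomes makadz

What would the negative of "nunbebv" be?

nunbebvven

pekavfudt and zurubt both end in -t yet inflect differently (pekavfadt, zurubtten), so the final letter is not what conditions the rule; the second-to-last letter is.
"nunbebv" has second-to-last letter 'b'. The stems whose second-to-last letter is 'b' (zurubt → zurubtten, nalufobz → nalufobzzen, sunokebz → sunokebzzen) double the final consonant and add -en.
The other patterns: stems whose second-to-last letter is 'g' add the prefix no-; stems whose second-to-last letter is 'd' change the last vowel to 'a'; stems whose second-to-last letter is 'n' or 's' add pi- … -ir around the stem.
So nunbebv → nunbebvven.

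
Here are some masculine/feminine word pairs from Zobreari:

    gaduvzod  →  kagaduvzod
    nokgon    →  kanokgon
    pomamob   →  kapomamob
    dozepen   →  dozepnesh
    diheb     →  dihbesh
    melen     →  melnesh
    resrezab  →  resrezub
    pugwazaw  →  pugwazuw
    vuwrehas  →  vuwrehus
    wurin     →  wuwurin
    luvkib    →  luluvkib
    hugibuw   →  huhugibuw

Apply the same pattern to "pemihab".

pemihub

"pemihab" has last vowel 'a'. The stems whose last vowel is 'a' (resrezab → resrezub, pugwazaw → pugwazuw, vuwrehas → vuwrehus) change the last vowel to 'u'.
So pemihab → pemihub.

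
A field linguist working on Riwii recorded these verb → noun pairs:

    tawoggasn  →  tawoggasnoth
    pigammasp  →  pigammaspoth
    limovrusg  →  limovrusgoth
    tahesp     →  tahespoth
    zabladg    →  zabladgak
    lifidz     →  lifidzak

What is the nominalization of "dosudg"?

limovrusg and zabladg both end in -g yet inflect differently (limovrusgoth, zabladgak), so the final letter is not what conditions the rule; the second-to-last letter is.
"dosudg" has second-to-last letter 'd'. The stems whose second-to-last letter is 'd' (lifidz → lifidzak, zabladg → zabladgak) add -ak.
The other pattern: stems whose second-to-last letter is 's' add -oth.
So dosudg → dosudgak.

dosudgak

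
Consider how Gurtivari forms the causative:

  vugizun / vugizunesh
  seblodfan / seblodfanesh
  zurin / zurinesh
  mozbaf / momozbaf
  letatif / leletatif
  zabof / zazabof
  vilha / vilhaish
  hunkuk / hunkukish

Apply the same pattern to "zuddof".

zuzuddof

seblodfan and mozbaf both have last vowel 'a' yet inflect differently (seblodfanesh, momozbaf), so the last vowel is not what conditions the rule; the final letter is.
"zuddof" ends in -f. The stems ending in -f (mozbaf → momozbaf, letatif → leletatif, zabof → zazabof) repeat the first consonant+vowel as a prefix.
The other patterns: stems ending in -n add -esh; stems ending in -a or -k add -ish.
So zuddof → zuzuddof.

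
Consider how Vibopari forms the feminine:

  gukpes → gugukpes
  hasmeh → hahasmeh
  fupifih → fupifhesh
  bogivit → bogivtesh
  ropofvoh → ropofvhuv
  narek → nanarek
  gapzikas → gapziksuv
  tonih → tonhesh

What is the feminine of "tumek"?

tutumek

hasmeh and fupifih both end in -h yet inflect differently (hahasmeh, fupifhesh), so the final letter is not what conditions the rule; the last vowel is.
"tumek" has last vowel 'e'. The stems whose last vowel is 'e' (narek → nanarek, gukpes → gugukpes, hasmeh → hahasmeh) repeat the first consonant+vowel as a prefix.
So tumek → tutumek.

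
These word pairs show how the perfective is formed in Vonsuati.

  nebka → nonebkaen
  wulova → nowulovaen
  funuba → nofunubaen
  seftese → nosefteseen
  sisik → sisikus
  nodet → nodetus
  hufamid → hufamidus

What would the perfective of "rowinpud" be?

"rowinpud" ends in a consonant. The stems ending in a consonant (sisik → sisikus, nodet → nodetus, hufamid → hufamidus) add -us.
The other pattern: stems ending in a vowel add no- … -en around the stem.
So rowinpud → rowinpudus.

rowinpudus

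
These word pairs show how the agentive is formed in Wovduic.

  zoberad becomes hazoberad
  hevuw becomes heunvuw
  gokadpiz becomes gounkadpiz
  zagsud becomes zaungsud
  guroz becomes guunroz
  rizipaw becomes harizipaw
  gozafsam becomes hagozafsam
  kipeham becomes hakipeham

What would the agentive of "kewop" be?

keunwop

rizipaw and hevuw both end in -w yet inflect differently (harizipaw, heunvuw), so the final letter is not what conditions the rule; the last vowel is.
"kewop" has last vowel 'o'. The one such stem in the data (guroz → guunroz) inserts -un- after the first vowel (as do gokadpiz, hevuw), so the same rule applies.
The other pattern: stems whose last vowel is 'a' add the prefix ha-.
So kewop → keunwop.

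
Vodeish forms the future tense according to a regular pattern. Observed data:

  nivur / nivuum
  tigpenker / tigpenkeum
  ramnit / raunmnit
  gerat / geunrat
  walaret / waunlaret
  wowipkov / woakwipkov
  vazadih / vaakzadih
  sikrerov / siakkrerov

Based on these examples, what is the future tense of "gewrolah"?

geakwrolah

"gewrolah" ends in -h. The one such stem in the data (vazadih → vaakzadih) inserts -ak- after the first vowel (as do wowipkov, sikrerov), so the same rule applies.
The other patterns: stems ending in -r drop the final letter and add -um; stems ending in -t insert -un- after the first vowel.
So gewrolah → geakwrolah.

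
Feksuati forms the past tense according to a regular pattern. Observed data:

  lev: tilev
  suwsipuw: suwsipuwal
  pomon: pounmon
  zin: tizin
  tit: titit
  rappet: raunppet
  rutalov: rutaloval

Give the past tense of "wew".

tiwew

"wew" has 1 vowel. The stems with 1 vowel (tit → titit, lev → tilev, zin → tizin) add the prefix ti-.
So wew → tiwew.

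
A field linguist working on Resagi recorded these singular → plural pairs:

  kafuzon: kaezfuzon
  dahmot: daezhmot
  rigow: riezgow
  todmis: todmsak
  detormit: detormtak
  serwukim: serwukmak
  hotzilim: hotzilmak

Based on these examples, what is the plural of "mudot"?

muezdot

dahmot and detormit both end in -t yet inflect differently (daezhmot, detormtak), so the final letter is not what conditions the rule; the last vowel is.
"mudot" has last vowel 'o'. The stems whose last vowel is 'o' (kafuzon → kaezfuzon, dahmot → daezhmot, rigow → riezgow) insert -ez- after the first vowel.
The other pattern: stems whose last vowel is 'i' delete the last vowel and add -ak.
So mudot → muezdot.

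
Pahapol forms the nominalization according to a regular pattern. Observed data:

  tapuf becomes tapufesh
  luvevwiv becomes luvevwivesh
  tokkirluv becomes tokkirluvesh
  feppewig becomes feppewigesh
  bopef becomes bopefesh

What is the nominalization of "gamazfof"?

Every pair shown (tapuf → tapufesh, luvevwiv → luvevwivesh, tokkirluv → tokkirluvesh, …) follows the same rule: add -esh.
So gamazfof → gamazfofesh.

gamazfofesh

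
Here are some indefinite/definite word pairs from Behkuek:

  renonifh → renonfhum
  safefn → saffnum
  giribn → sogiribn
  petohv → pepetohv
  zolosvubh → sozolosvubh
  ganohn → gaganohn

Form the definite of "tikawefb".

tikawfbum

"tikawefb" has second-to-last letter 'f'. The stems whose second-to-last letter is 'f' (renonifh → renonfhum, safefn → saffnum) delete the last vowel and add -um.
So tikawefb → tikawfbum.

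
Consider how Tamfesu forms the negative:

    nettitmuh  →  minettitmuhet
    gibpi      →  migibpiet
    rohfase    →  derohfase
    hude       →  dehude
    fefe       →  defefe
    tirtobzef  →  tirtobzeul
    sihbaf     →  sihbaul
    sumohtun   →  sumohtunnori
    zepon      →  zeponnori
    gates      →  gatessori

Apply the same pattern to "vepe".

rohfase and tirtobzef both have last vowel 'e' yet inflect differently (derohfase, tirtobzeul), so the last vowel is not what conditions the rule; the final letter is.
"vepe" ends in -e. The stems ending in -e (rohfase → derohfase, hude → dehude, fefe → defefe) add the prefix de-.
The other patterns: stems ending in -h or -i add mi- … -et around the stem; stems ending in -f drop the final letter and add -ul; stems ending in -n or -s double the final consonant and add -ori.
So vepe → devepe.

devepe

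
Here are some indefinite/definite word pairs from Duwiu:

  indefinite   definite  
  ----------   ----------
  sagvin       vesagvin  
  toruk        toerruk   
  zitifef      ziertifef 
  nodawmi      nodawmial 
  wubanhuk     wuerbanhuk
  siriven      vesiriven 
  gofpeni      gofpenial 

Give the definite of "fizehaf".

fierzehaf

gofpeni and sagvin both have last vowel 'i' yet inflect differently (gofpenial, vesagvin), so the last vowel is not what conditions the rule; the final letter is.
"fizehaf" ends in -f. The one such stem in the data (zitifef → ziertifef) inserts -er- after the first vowel (as do toruk, wubanhuk), so the same rule applies.
The other patterns: stems ending in -i add -al; stems ending in -n add the prefix ve-.
So fizehaf → fierzehaf.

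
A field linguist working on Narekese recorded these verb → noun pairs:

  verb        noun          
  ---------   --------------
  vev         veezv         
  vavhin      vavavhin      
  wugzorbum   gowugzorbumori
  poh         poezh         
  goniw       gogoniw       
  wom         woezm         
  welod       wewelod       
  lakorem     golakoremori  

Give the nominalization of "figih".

wom and lakorem both end in -m yet inflect differently (woezm, golakoremori), so the final letter is not what conditions the rule; the number of vowels is.
"figih" has 2 vowels. The stems with 2 vowels (vavhin → vavavhin, welod → wewelod, goniw → gogoniw) repeat the first consonant+vowel as a prefix.
So figih → fifigih.

fifigih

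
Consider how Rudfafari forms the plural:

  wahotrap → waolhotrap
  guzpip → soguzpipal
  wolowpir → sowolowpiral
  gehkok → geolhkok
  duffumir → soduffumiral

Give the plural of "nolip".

guzpip and wahotrap both end in -p yet inflect differently (soguzpipal, waolhotrap), so the final letter is not what conditions the rule; the last vowel is.
"nolip" has last vowel 'i'. The stems whose last vowel is 'i' (wolowpir → sowolowpiral, guzpip → soguzpipal, duffumir → soduffumiral) add so- … -al around the stem.
So nolip → sonolipal.

sonolipal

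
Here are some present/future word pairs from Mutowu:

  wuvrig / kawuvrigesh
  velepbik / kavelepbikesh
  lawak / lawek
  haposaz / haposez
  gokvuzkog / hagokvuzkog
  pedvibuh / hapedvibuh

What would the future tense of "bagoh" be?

"bagoh" has last vowel 'o'. The one such stem in the data (gokvuzkog → hagokvuzkog) adds the prefix ha-, so the same rule applies.
The other patterns: stems whose last vowel is 'i' add ka- … -esh around the stem; stems whose last vowel is 'a' change the last vowel to 'e'.
So bagoh → habagoh.

habagoh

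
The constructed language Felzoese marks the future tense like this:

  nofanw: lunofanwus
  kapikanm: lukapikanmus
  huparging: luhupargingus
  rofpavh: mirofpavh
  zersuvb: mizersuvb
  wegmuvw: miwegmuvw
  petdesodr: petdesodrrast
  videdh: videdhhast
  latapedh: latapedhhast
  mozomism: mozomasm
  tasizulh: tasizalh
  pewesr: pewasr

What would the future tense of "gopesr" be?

"gopesr" has second-to-last letter 's'. The stems whose second-to-last letter is 's' (mozomism → mozomasm, pewesr → pewasr) change the last vowel to 'a'.
The other patterns: stems whose second-to-last letter is 'n' add lu- … -us around the stem; stems whose second-to-last letter is 'v' add the prefix mi-; stems whose second-to-last letter is 'd' double the final consonant and add -ast.
So gopesr → gopasr.

gopasr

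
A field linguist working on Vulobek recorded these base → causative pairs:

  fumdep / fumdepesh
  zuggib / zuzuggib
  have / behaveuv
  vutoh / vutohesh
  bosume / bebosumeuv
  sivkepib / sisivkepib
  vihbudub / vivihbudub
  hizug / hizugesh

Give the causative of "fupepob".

bosume and fumdep both have last vowel 'e' yet inflect differently (bebosumeuv, fumdepesh), so the last vowel is not what conditions the rule; the final letter is.
"fupepob" ends in -b. The stems ending in -b (zuggib → zuzuggib, vihbudub → vivihbudub, sivkepib → sisivkepib) repeat the first consonant+vowel as a prefix.
So fupepob → fufupepob.

fufupepob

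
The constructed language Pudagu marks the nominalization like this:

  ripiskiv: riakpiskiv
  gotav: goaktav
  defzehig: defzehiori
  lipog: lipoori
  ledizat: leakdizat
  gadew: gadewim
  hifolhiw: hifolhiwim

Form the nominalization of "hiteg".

defzehig and hifolhiw both have last vowel 'i' yet inflect differently (defzehiori, hifolhiwim), so the last vowel is not what conditions the rule; the final letter is.
"hiteg" ends in -g. The stems ending in -g (defzehig → defzehiori, lipog → lipoori) drop the final letter and add -ori.
So hiteg → hiteori.

hiteori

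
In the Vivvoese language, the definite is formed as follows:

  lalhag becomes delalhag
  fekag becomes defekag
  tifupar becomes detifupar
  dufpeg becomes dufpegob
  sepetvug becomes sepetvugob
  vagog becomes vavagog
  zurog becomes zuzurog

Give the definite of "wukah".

dewukah

lalhag and dufpeg both end in -g yet inflect differently (delalhag, dufpegob), so the final letter is not what conditions the rule; the last vowel is.
"wukah" has last vowel 'a'. The stems whose last vowel is 'a' (lalhag → delalhag, fekag → defekag, tifupar → detifupar) add the prefix de-.
So wukah → dewukah.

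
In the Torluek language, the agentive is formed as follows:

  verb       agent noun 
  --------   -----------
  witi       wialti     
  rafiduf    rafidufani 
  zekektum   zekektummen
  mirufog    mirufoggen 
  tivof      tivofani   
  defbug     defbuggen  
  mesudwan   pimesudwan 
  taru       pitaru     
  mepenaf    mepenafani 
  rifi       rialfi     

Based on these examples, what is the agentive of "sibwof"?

sibwofani

rafiduf and taru both have last vowel 'u' yet inflect differently (rafidufani, pitaru), so the last vowel is not what conditions the rule; the final letter is.
"sibwof" ends in -f. The stems ending in -f (mepenaf → mepenafani, rafiduf → rafidufani, tivof → tivofani) add -ani.
The other patterns: stems ending in -n or -u add the prefix pi-; stems ending in -i insert -al- after the first vowel; stems ending in -g or -m double the final consonant and add -en.
So sibwof → sibwofani.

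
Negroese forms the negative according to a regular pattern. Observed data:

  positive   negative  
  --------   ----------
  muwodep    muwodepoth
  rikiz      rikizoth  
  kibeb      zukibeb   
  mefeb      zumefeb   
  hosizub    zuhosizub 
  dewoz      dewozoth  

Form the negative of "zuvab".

kibeb and muwodep both have last vowel 'e' yet inflect differently (zukibeb, muwodepoth), so the last vowel is not what conditions the rule; the final letter is.
"zuvab" ends in -b. The stems ending in -b (kibeb → zukibeb, hosizub → zuhosizub, mefeb → zumefeb) add the prefix zu-.
So zuvab → zuzuvab.

zuzuvab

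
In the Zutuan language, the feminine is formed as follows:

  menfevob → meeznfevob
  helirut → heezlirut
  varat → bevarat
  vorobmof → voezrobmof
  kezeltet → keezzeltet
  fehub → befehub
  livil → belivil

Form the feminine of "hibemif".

hiezbemif

menfevob and fehub both end in -b yet inflect differently (meeznfevob, befehub), so the final letter is not what conditions the rule; the number of vowels is.
"hibemif" has 3 vowels. The stems with 3 vowels (menfevob → meeznfevob, kezeltet → keezzeltet, vorobmof → voezrobmof) insert -ez- after the first vowel.
So hibemif → hiezbemif.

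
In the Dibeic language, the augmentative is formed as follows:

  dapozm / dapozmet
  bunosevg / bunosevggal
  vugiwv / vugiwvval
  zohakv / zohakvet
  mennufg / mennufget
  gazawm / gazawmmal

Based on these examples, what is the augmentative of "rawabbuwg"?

bunosevg and mennufg both end in -g yet inflect differently (bunosevggal, mennufget), so the final letter is not what conditions the rule; the second-to-last letter is.
"rawabbuwg" has second-to-last letter 'w'. The stems whose second-to-last letter is 'w' (vugiwv → vugiwvval, gazawm → gazawmmal) double the final consonant and add -al.
The other pattern: stems whose second-to-last letter is 'f', 'k' or 'z' add -et.
So rawabbuwg → rawabbuwggal.

rawabbuwggal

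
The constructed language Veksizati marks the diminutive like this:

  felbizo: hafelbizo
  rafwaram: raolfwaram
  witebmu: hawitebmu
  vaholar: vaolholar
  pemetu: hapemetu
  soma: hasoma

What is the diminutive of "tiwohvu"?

hatiwohvu

soma and vaholar both have last vowel 'a' yet inflect differently (hasoma, vaolholar), so the last vowel is not what conditions the rule; whether the stem ends in a vowel or a consonant is.
"tiwohvu" ends in a vowel. The stems ending in a vowel (felbizo → hafelbizo, pemetu → hapemetu, soma → hasoma) add the prefix ha-.
The other pattern: stems ending in a consonant insert -ol- after the first vowel.
So tiwohvu → hatiwohvu.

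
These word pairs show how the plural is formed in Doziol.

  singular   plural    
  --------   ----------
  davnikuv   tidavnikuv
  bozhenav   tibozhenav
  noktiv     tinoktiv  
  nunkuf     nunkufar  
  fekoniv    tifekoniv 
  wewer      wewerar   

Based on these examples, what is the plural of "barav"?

davnikuv and nunkuf both have last vowel 'u' yet inflect differently (tidavnikuv, nunkufar), so the last vowel is not what conditions the rule; the final letter is.
"barav" ends in -v. The stems ending in -v (bozhenav → tibozhenav, noktiv → tinoktiv, fekoniv → tifekoniv) add the prefix ti-.
So barav → tibarav.

tibarav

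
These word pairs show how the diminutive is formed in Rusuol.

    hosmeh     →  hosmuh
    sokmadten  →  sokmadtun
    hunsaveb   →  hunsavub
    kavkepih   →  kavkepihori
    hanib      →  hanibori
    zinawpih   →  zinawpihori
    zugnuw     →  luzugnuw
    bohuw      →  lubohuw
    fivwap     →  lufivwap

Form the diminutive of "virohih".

virohihori

"virohih" has last vowel 'i'. The stems whose last vowel is 'i' (kavkepih → kavkepihori, hanib → hanibori, zinawpih → zinawpihori) add -ori.
So virohih → virohihori.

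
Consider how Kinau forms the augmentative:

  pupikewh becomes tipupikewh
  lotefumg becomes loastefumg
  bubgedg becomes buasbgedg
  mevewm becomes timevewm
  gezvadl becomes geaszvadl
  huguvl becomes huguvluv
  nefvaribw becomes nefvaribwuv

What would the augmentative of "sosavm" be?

sosavmuv

"sosavm" has second-to-last letter 'v'. The one such stem in the data (huguvl → huguvluv) adds -uv, so the same rule applies.
The other patterns: stems whose second-to-last letter is 'w' add the prefix ti-; stems whose second-to-last letter is 'd' or 'm' insert -as- after the first vowel.
So sosavm → sosavmuv.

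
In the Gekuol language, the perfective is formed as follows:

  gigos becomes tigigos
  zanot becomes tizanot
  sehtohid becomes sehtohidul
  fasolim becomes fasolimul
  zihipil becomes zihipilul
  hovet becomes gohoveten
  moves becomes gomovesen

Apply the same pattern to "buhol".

tibuhol

moves and gigos both end in -s yet inflect differently (gomovesen, tigigos), so the final letter is not what conditions the rule; the last vowel is.
"buhol" has last vowel 'o'. The stems whose last vowel is 'o' (gigos → tigigos, zanot → tizanot) add the prefix ti-.
So buhol → tibuhol.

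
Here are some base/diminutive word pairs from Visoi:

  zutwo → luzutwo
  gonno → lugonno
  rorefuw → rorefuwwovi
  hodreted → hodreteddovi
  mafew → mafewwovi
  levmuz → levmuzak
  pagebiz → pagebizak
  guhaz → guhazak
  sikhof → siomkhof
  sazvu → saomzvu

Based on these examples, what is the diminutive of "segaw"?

segawwovi

rorefuw and levmuz both have last vowel 'u' yet inflect differently (rorefuwwovi, levmuzak), so the last vowel is not what conditions the rule; the final letter is.
"segaw" ends in -w. The stems ending in -w (rorefuw → rorefuwwovi, mafew → mafewwovi) double the final consonant and add -ovi.
The other patterns: stems ending in -o add the prefix lu-; stems ending in -z add -ak; stems ending in -f or -u insert -om- after the first vowel.
So segaw → segawwovi.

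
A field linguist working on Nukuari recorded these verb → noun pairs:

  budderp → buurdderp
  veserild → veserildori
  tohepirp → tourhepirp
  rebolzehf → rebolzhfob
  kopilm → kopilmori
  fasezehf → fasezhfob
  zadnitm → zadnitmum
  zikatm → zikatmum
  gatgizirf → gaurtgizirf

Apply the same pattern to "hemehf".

hemhfob

fasezehf and gatgizirf both end in -f yet inflect differently (fasezhfob, gaurtgizirf), so the final letter is not what conditions the rule; the second-to-last letter is.
"hemehf" has second-to-last letter 'h'. The stems whose second-to-last letter is 'h' (fasezehf → fasezhfob, rebolzehf → rebolzhfob) delete the last vowel and add -ob.
The other patterns: stems whose second-to-last letter is 'l' add -ori; stems whose second-to-last letter is 'r' insert -ur- after the first vowel; stems whose second-to-last letter is 't' add -um.
So hemehf → hemhfob.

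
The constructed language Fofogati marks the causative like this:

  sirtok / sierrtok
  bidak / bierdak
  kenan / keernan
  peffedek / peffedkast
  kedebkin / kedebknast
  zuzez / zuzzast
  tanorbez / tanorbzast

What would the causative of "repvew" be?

repvwast

sirtok and peffedek both end in -k yet inflect differently (sierrtok, peffedkast), so the final letter is not what conditions the rule; the last vowel is.
"repvew" has last vowel 'e'. The stems whose last vowel is 'e' (peffedek → peffedkast, zuzez → zuzzast, tanorbez → tanorbzast) delete the last vowel and add -ast.
The other pattern: stems whose last vowel is 'a' or 'o' insert -er- after the first vowel.
So repvew → repvwast.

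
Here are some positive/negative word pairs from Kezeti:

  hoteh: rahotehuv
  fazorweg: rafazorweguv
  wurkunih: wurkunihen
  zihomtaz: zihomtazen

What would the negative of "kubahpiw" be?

hoteh and wurkunih both end in -h yet inflect differently (rahotehuv, wurkunihen), so the final letter is not what conditions the rule; the last vowel is.
"kubahpiw" has last vowel 'i'. The one such stem in the data (wurkunih → wurkunihen) adds -en, so the same rule applies.
The other pattern: stems whose last vowel is 'e' add ra- … -uv around the stem.
So kubahpiw → kubahpiwen.

kubahpiwen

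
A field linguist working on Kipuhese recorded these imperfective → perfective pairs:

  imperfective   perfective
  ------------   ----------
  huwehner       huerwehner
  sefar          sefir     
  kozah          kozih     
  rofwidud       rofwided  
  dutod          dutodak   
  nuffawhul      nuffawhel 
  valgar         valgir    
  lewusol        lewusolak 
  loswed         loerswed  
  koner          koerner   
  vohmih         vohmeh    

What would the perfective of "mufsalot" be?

mufsalotak

huwehner and valgar both end in -r yet inflect differently (huerwehner, valgir), so the final letter is not what conditions the rule; the last vowel is.
"mufsalot" has last vowel 'o'. The stems whose last vowel is 'o' (lewusol → lewusolak, dutod → dutodak) add -ak.
The other patterns: stems whose last vowel is 'e' insert -er- after the first vowel; stems whose last vowel is 'a' change the last vowel to 'i'; stems whose last vowel is 'i' or 'u' change the last vowel to 'e'.
So mufsalot → mufsalotak.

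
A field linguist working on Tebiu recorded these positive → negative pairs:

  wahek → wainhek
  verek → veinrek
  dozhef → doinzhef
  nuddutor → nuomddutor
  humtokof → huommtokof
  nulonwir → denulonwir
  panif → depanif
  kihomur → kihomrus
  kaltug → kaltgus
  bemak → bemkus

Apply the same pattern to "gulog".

dozhef and humtokof both end in -f yet inflect differently (doinzhef, huommtokof), so the final letter is not what conditions the rule; the last vowel is.
"gulog" has last vowel 'o'. The stems whose last vowel is 'o' (nuddutor → nuomddutor, humtokof → huommtokof) insert -om- after the first vowel.
The other patterns: stems whose last vowel is 'e' insert -in- after the first vowel; stems whose last vowel is 'i' add the prefix de-; stems whose last vowel is 'a' or 'u' delete the last vowel and add -us.
So gulog → guomlog.

guomlog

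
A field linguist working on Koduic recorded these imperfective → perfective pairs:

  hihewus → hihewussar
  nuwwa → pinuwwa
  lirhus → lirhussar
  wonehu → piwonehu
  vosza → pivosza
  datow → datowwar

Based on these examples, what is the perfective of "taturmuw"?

taturmuwwar

"taturmuw" ends in a consonant. The stems ending in a consonant (datow → datowwar, lirhus → lirhussar, hihewus → hihewussar) double the final consonant and add -ar.
So taturmuw → taturmuwwar.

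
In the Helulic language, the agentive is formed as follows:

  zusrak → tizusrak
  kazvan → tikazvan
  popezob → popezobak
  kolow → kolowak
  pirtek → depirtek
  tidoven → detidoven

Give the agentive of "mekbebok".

zusrak and pirtek both end in -k yet inflect differently (tizusrak, depirtek), so the final letter is not what conditions the rule; the last vowel is.
"mekbebok" has last vowel 'o'. The stems whose last vowel is 'o' (popezob → popezobak, kolow → kolowak) add -ak.
So mekbebok → mekbebokak.

mekbebokak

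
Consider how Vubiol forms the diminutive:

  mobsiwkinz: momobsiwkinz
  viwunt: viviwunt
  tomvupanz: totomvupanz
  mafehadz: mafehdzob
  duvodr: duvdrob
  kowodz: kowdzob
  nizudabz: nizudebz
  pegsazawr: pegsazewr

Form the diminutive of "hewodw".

mobsiwkinz and mafehadz both end in -z yet inflect differently (momobsiwkinz, mafehdzob), so the final letter is not what conditions the rule; the second-to-last letter is.
"hewodw" has second-to-last letter 'd'. The stems whose second-to-last letter is 'd' (mafehadz → mafehdzob, duvodr → duvdrob, kowodz → kowdzob) delete the last vowel and add -ob.
So hewodw → hewdwob.

hewdwob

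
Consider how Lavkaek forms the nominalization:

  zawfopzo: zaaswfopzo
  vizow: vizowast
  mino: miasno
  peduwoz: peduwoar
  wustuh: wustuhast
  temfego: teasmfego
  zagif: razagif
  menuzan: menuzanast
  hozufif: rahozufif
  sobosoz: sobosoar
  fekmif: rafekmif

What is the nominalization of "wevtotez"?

wevtotear

zawfopzo and peduwoz both have last vowel 'o' yet inflect differently (zaaswfopzo, peduwoar), so the last vowel is not what conditions the rule; the final letter is.
"wevtotez" ends in -z. The stems ending in -z (peduwoz → peduwoar, sobosoz → sobosoar) drop the final letter and add -ar.
So wevtotez → wevtotear.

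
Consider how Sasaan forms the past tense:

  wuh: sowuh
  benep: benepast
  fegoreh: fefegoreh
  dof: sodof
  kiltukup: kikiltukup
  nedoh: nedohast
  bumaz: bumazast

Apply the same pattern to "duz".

"duz" has 1 vowel. The stems with 1 vowel (wuh → sowuh, dof → sodof) add the prefix so-.
So duz → soduz.

soduz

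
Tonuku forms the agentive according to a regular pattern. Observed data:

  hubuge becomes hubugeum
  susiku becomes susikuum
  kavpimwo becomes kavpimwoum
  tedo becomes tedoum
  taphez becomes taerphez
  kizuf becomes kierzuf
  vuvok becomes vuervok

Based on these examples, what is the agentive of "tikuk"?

hubuge and taphez both have last vowel 'e' yet inflect differently (hubugeum, taerphez), so the last vowel is not what conditions the rule; whether the stem ends in a vowel or a consonant is.
"tikuk" ends in a consonant. The stems ending in a consonant (taphez → taerphez, kizuf → kierzuf, vuvok → vuervok) insert -er- after the first vowel.
So tikuk → tierkuk.

tierkuk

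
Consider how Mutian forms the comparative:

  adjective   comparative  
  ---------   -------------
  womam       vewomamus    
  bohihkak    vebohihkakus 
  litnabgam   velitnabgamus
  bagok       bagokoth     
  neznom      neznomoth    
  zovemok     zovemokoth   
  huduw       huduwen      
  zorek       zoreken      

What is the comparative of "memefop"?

memefopoth

"memefop" has last vowel 'o'. The stems whose last vowel is 'o' (bagok → bagokoth, neznom → neznomoth, zovemok → zovemokoth) add -oth.
The other patterns: stems whose last vowel is 'a' add ve- … -us around the stem; stems whose last vowel is 'e' or 'u' add -en.
So memefop → memefopoth.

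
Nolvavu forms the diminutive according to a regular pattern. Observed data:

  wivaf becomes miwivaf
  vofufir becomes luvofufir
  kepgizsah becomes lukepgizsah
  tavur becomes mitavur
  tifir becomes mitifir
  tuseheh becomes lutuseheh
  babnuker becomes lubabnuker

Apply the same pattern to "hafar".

mihafar

tifir and vofufir both end in -r yet inflect differently (mitifir, luvofufir), so the final letter is not what conditions the rule; the number of vowels is.
"hafar" has 2 vowels. The stems with 2 vowels (tifir → mitifir, wivaf → miwivaf, tavur → mitavur) add the prefix mi-.
So hafar → mihafar.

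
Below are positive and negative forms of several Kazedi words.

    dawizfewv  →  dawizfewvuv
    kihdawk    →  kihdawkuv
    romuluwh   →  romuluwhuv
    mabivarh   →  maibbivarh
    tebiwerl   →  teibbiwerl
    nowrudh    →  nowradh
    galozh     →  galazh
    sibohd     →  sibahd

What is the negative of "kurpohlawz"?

romuluwh and mabivarh both end in -h yet inflect differently (romuluwhuv, maibbivarh), so the final letter is not what conditions the rule; the second-to-last letter is.
"kurpohlawz" has second-to-last letter 'w'. The stems whose second-to-last letter is 'w' (dawizfewv → dawizfewvuv, kihdawk → kihdawkuv, romuluwh → romuluwhuv) add -uv.
So kurpohlawz → kurpohlawzuv.

kurpohlawzuv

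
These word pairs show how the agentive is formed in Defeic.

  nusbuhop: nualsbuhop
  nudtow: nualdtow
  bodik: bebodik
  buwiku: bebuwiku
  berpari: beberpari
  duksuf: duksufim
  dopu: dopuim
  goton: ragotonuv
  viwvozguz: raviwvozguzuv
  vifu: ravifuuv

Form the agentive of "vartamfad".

"vartamfad" begins with v-. The stems beginning with v- (viwvozguz → raviwvozguzuv, vifu → ravifuuv) add ra- … -uv around the stem.
So vartamfad → ravartamfaduv.

ravartamfaduv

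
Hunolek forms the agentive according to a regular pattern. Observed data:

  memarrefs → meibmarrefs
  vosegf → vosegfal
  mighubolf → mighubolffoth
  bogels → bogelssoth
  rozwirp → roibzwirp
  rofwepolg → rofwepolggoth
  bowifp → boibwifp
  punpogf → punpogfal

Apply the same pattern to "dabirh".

daibbirh

mighubolf and vosegf both end in -f yet inflect differently (mighubolffoth, vosegfal), so the final letter is not what conditions the rule; the second-to-last letter is.
"dabirh" has second-to-last letter 'r'. The one such stem in the data (rozwirp → roibzwirp) inserts -ib- after the first vowel (as do memarrefs, bowifp), so the same rule applies.
So dabirh → daibbirh.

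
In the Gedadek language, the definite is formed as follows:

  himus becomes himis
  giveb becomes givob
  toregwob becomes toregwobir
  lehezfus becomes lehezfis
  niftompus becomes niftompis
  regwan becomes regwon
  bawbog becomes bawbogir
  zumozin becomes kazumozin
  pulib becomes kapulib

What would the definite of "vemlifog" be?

vemlifogir

"vemlifog" has last vowel 'o'. The stems whose last vowel is 'o' (toregwob → toregwobir, bawbog → bawbogir) add -ir.
The other patterns: stems whose last vowel is 'i' add the prefix ka-; stems whose last vowel is 'u' change the last vowel to 'i'; stems whose last vowel is 'a' or 'e' change the last vowel to 'o'.
So vemlifog → vemlifogir.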